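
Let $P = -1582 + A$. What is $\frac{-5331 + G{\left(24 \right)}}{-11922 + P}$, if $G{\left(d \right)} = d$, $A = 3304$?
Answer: $\frac{1769}{3400} \approx 0.52029$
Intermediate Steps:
$P = 1722$ ($P = -1582 + 3304 = 1722$)
$\frac{-5331 + G{\left(24 \right)}}{-11922 + P} = \frac{-5331 + 24}{-11922 + 1722} = - \frac{5307}{-10200} = \left(-5307\right) \left(- \frac{1}{10200}\right) = \frac{1769}{3400}$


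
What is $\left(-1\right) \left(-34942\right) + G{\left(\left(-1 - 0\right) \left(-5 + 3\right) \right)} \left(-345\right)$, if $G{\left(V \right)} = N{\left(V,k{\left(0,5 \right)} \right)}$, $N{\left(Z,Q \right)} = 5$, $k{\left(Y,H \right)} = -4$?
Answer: $33217$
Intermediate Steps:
$G{\left(V \right)} = 5$
$\left(-1\right) \left(-34942\right) + G{\left(\left(-1 - 0\right) \left(-5 + 3\right) \right)} \left(-345\right) = \left(-1\right) \left(-34942\right) + 5 \left(-345\right) = 34942 - 1725 = 33217$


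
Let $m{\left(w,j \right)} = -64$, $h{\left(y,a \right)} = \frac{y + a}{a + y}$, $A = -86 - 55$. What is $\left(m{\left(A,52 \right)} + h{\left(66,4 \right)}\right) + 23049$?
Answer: $22986$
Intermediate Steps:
$A = -141$
$h{\left(y,a \right)} = 1$ ($h{\left(y,a \right)} = \frac{a + y}{a + y} = 1$)
$\left(m{\left(A,52 \right)} + h{\left(66,4 \right)}\right) + 23049 = \left(-64 + 1\right) + 23049 = -63 + 23049 = 22986$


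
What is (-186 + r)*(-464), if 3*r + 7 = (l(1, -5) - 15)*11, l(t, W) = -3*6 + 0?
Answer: 430592/3 ≈ 1.4353e+5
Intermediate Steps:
l(t, W) = -18 (l(t, W) = -18 + 0 = -18)
r = -370/3 (r = -7/3 + ((-18 - 15)*11)/3 = -7/3 + (-33*11)/3 = -7/3 + (⅓)*(-363) = -7/3 - 121 = -370/3 ≈ -123.33)
(-186 + r)*(-464) = (-186 - 370/3)*(-464) = -928/3*(-464) = 430592/3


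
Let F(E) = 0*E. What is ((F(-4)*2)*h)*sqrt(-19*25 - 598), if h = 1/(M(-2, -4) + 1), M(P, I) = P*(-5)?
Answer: 0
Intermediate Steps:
F(E) = 0
M(P, I) = -5*P
h = 1/11 (h = 1/(-5*(-2) + 1) = 1/(10 + 1) = 1/11 ≈ 0.090909)
((F(-4)*2)*h)*sqrt(-19*25 - 598) = ((0*2)*(1/11))*sqrt(-19*25 - 598) = (0*(1/11))*sqrt(-475 - 598) = 0*sqrt(-1073) = 0*(I*sqrt(1073)) = 0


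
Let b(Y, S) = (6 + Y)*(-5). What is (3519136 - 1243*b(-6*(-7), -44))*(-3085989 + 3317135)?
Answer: 882389684576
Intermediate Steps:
b(Y, S) = -30 - 5*Y
(3519136 - 1243*b(-6*(-7), -44))*(-3085989 + 3317135) = (3519136 - 1243*(-30 - (-30)*(-7)))*(-3085989 + 3317135) = (3519136 - 1243*(-30 - 5*42))*231146 = (3519136 - 1243*(-30 - 210))*231146 = (3519136 - 1243*(-240))*231146 = (3519136 + 298320)*231146 = 3817456*231146 = 882389684576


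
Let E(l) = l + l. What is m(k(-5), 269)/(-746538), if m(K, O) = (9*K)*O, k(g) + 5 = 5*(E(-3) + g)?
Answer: 24210/124423 ≈ 0.19458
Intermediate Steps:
E(l) = 2*l
k(g) = -35 + 5*g (k(g) = -5 + 5*(2*(-3) + g) = -5 + 5*(-6 + g) = -5 + (-30 + 5*g) = -35 + 5*g)
m(K, O) = 9*K*O
m(k(-5), 269)/(-746538) = (9*(-35 + 5*(-5))*269)/(-746538) = (9*(-35 - 25)*269)*(-1/746538) = (9*(-60)*269)*(-1/746538) = -145260*(-1/746538) = 24210/124423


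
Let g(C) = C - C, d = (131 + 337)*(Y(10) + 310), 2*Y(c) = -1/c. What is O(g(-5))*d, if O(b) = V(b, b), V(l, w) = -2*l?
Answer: 0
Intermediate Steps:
Y(c) = -1/(2*c) (Y(c) = (-1/c)/2 = -1/(2*c))
d = 725283/5 (d = (131 + 337)*(-½/10 + 310) = 468*(-½*⅒ + 310) = 468*(-1/20 + 310) = 468*(6199/20) = 725283/5 ≈ 1.4506e+5)
g(C) = 0
O(b) = -2*b
O(g(-5))*d = -2*0*(725283/5) = 0*(725283/5) = 0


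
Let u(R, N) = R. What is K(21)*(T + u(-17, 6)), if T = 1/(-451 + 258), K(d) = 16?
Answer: -52512/193 ≈ -272.08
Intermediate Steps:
T = -1/193 (T = 1/(-193) = -1/193 ≈ -0.0051813)
K(21)*(T + u(-17, 6)) = 16*(-1/193 - 17) = 16*(-3282/193) = -52512/193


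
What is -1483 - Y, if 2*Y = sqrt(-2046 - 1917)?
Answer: -1483 - I*sqrt(3963)/2 ≈ -1483.0 - 31.476*I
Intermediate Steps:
Y = I*sqrt(3963)/2 (Y = sqrt(-2046 - 1917)/2 = sqrt(-3963)/2 = (I*sqrt(3963))/2 = I*sqrt(3963)/2 ≈ 31.476*I)
-1483 - Y = -1483 - I*sqrt(3963)/2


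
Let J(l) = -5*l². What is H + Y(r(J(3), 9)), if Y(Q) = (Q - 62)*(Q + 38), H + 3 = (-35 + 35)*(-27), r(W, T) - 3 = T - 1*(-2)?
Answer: -2499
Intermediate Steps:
r(W, T) = 5 + T (r(W, T) = 3 + (T - 1*(-2)) = 3 + (T + 2) = 3 + (2 + T) = 5 + T)
H = -3 (H = -3 + (-35 + 35)*(-27) = -3 + 0*(-27) = -3 + 0 = -3)
Y(Q) = (-62 + Q)*(38 + Q)
H + Y(r(J(3), 9)) = -3 + (-2356 + (5 + 9)² - 24*(5 + 9)) = -3 + (-2356 + 14² - 24*14) = -3 + (-2356 + 196 - 336) = -3 - 2496 = -2499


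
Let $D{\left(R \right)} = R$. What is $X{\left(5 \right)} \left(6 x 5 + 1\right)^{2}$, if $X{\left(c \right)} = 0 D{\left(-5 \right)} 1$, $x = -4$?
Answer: $0$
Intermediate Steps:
$X{\left(c \right)} = 0$ ($X{\left(c \right)} = 0 \left(-5\right) 1 = 0 \cdot 1 = 0$)
$X{\left(5 \right)} \left(6 x 5 + 1\right)^{2} = 0 \left(6 \left(-4\right) 5 + 1\right)^{2} = 0 \left(\left(-24\right) 5 + 1\right)^{2} = 0 \left(-120 + 1\right)^{2} = 0 \left(-119\right)^{2} = 0 \cdot 14161 = 0$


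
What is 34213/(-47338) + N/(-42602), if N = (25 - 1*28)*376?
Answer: -702072481/1008346738 ≈ -0.69626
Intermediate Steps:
N = -1128 (N = (25 - 28)*376 = -3*376 = -1128)
34213/(-47338) + N/(-42602) = 34213/(-47338) - 1128/(-42602) = 34213*(-1/47338) - 1128*(-1/42602) = -34213/47338 + 564/21301 = -702072481/1008346738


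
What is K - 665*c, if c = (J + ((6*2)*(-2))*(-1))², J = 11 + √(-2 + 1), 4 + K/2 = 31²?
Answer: -812046 - 46550*I ≈ -8.1205e+5 - 46550.0*I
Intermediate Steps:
K = 1914 (K = -8 + 2*31² = -8 + 2*961 = -8 + 1922 = 1914)
J = 11 + I (J = 11 + √(-1) = 11 + I ≈ 11.0 + 1.0*I)
c = (35 + I)² (c = ((11 + I) + ((6*2)*(-2))*(-1))² = ((11 + I) + (12*(-2))*(-1))² = ((11 + I) - 24*(-1))² = ((11 + I) + 24)² = (35 + I)² ≈ 1224.0 + 70.0*I)
K - 665*c = 1914 - 665*(35 + I)²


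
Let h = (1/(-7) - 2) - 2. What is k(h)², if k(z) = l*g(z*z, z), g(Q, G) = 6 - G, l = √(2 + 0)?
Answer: 10082/49 ≈ 205.76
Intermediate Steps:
l = √2 ≈ 1.4142
h = -29/7 (h = (1*(-⅐) - 2) - 2 = (-⅐ - 2) - 2 = -15/7 - 2 = -29/7 ≈ -4.1429)
k(z) = √2*(6 - z)
k(h)² = (√2*(6 - 1*(-29/7)))² = (√2*(6 + 29/7))² = (√2*(71/7))² = (71*√2/7)² = 10082/49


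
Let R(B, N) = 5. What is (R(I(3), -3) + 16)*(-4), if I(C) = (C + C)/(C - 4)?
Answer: -84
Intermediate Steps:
I(C) = 2*C/(-4 + C) (I(C) = (2*C)/(-4 + C) = 2*C/(-4 + C))
(R(I(3), -3) + 16)*(-4) = (5 + 16)*(-4) = 21*(-4) = -84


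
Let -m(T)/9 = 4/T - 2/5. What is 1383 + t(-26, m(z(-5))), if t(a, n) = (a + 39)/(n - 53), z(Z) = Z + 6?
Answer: 590476/427 ≈ 1382.8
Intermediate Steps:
z(Z) = 6 + Z
m(T) = 18/5 - 36/T (m(T) = -9*(4/T - 2/5) = -9*(-2/5 + 4/T) = 18/5 - 36/T)
t(a, n) = (39 + a)/(-53 + n)
1383 + t(-26, m(z(-5))) = 1383 + (39 - 26)/(-53 + (18/5 - 36/(6 - 5))) = 1383 + 13/(-53 + (18/5 - 36/1)) = 1383 + 13/(-53 + (18/5 - 36*1)) = 1383 + 13/(-53 + (18/5 - 36)) = 1383 + 13/(-53 - 162/5) = 1383 + 13/(-427/5) = 1383 - 5/427*13 = 1383 - 65/427 = 590476/427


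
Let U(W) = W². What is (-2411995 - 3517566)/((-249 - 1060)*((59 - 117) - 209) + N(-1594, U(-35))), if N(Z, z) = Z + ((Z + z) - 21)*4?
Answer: -5929561/346349 ≈ -17.120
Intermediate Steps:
N(Z, z) = -84 + 4*z + 5*Z (N(Z, z) = Z + (-21 + Z + z)*4 = Z + (-84 + 4*Z + 4*z) = -84 + 4*z + 5*Z)
(-2411995 - 3517566)/((-249 - 1060)*((59 - 117) - 209) + N(-1594, U(-35))) = (-2411995 - 3517566)/((-249 - 1060)*((59 - 117) - 209) + (-84 + 4*(-35)² + 5*(-1594))) = -5929561/(-1309*(-58 - 209) + (-84 + 4*1225 - 7970)) = -5929561/(-1309*(-267) + (-84 + 4900 - 7970)) = -5929561/(349503 - 3154) = -5929561/346349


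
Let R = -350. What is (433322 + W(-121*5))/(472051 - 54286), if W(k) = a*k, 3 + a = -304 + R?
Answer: 830807/417765 ≈ 1.9887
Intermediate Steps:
a = -657 (a = -3 + (-304 - 350) = -3 - 654 = -657)
W(k) = -657*k
(433322 + W(-121*5))/(472051 - 54286) = (433322 - (-79497)*5)/(472051 - 54286) = (433322 - 657*(-605))/417765 = (433322 + 397485)*(1/417765) = 830807*(1/417765) = 830807/417765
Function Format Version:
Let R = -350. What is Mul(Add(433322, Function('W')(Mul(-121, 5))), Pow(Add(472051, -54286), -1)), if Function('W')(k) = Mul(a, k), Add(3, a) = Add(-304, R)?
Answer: Rational(830807, 417765) ≈ 1.9887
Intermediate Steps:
a = -657 (a = Add(-3, Add(-304, -350)) = Add(-3, -654) = -657)
Function('W')(k) = Mul(-657, k)
Mul(Add(433322, Function('W')(Mul(-121, 5))), Pow(Add(472051, -54286), -1)) = Mul(Add(433322, Mul(-657, Mul(-121, 5))), Pow(Add(472051, -54286), -1)) = Mul(Add(433322, Mul(-657, -605)), Pow(417765, -1)) = Mul(Add(433322, 397485), Rational(1, 417765)) = Mul(830807, Rational(1, 417765)) = Rational(830807, 417765)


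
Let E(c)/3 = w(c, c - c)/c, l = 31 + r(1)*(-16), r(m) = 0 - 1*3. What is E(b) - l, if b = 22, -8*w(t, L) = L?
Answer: -79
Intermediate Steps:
w(t, L) = -L/8
r(m) = -3 (r(m) = 0 - 3 = -3)
l = 79 (l = 31 - 3*(-16) = 31 + 48 = 79)
E(c) = 0 (E(c) = 3*((-(c - c)/8)/c) = 3*((-⅛*0)/c) = 3*(0/c) = 3*0 = 0)
E(b) - l = 0 - 1*79 = 0 - 79 = -79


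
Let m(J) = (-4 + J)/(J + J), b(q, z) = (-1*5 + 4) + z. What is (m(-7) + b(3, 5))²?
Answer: 4489/196 ≈ 22.903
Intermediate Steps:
b(q, z) = -1 + z (b(q, z) = (-5 + 4) + z = -1 + z)
m(J) = (-4 + J)/(2*J) (m(J) = (-4 + J)/((2*J)) = (-4 + J)*(1/(2*J)) = (-4 + J)/(2*J))
(m(-7) + b(3, 5))² = ((½)*(-4 - 7)/(-7) + (-1 + 5))² = ((½)*(-⅐)*(-11) + 4)² = (11/14 + 4)² = (67/14)² = 4489/196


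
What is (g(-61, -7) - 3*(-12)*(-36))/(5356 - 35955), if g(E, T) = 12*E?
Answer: 2028/30599 ≈ 0.066277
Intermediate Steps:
(g(-61, -7) - 3*(-12)*(-36))/(5356 - 35955) = (12*(-61) - 3*(-12)*(-36))/(5356 - 35955) = (-732 + 36*(-36))/(-30599) = (-732 - 1296)*(-1/30599) = -2028*(-1/30599) = 2028/30599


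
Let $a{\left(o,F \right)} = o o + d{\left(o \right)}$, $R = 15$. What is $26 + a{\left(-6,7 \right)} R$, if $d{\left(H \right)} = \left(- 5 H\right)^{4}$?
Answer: $12150566$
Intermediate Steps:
$d{\left(H \right)} = 625 H^{4}$
$a{\left(o,F \right)} = o^{2} + 625 o^{4}$ ($a{\left(o,F \right)} = o o + 625 o^{4} = o^{2} + 625 o^{4}$)
$26 + a{\left(-6,7 \right)} R = 26 + \left(\left(-6\right)^{2} + 625 \left(-6\right)^{4}\right) 15 = 26 + \left(36 + 625 \cdot 1296\right) 15 = 26 + \left(36 + 810000\right) 15 = 26 + 810036 \cdot 15 = 26 + 12150540 = 12150566$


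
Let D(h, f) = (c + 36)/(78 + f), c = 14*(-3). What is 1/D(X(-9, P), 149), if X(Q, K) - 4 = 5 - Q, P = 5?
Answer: -227/6 ≈ -37.833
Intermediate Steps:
c = -42
X(Q, K) = 9 - Q (X(Q, K) = 4 + (5 - Q) = 9 - Q)
D(h, f) = -6/(78 + f) (D(h, f) = (-42 + 36)/(78 + f) = -6/(78 + f))
1/D(X(-9, P), 149) = 1/(-6/(78 + 149)) = 1/(-6/227) = -227/6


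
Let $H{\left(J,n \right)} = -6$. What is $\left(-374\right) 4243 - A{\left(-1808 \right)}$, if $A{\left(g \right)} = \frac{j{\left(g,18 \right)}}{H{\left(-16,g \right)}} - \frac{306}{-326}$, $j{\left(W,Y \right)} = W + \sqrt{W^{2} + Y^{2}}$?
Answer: $- \frac{776133109}{489} + \frac{\sqrt{817297}}{3} \approx -1.5869 \cdot 10^{6}$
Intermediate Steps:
$A{\left(g \right)} = \frac{153}{163} - \frac{g}{6} - \frac{\sqrt{324 + g^{2}}}{6}$ ($A{\left(g \right)} = \frac{g + \sqrt{g^{2} + 18^{2}}}{-6} - \frac{306}{-326} = \left(g + \sqrt{g^{2} + 324}\right) \left(- \frac{1}{6}\right) - - \frac{153}{163} = \left(g + \sqrt{324 + g^{2}}\right) \left(- \frac{1}{6}\right) + \frac{153}{163} = \left(- \frac{g}{6} - \frac{\sqrt{324 + g^{2}}}{6}\right) + \frac{153}{163} = \frac{153}{163} - \frac{g}{6} - \frac{\sqrt{324 + g^{2}}}{6}$)
$\left(-374\right) 4243 - A{\left(-1808 \right)} = \left(-374\right) 4243 - \left(\frac{153}{163} - - \frac{904}{3} - \frac{\sqrt{324 + \left(-1808\right)^{2}}}{6}\right) = -1586882 - \left(\frac{153}{163} + \frac{904}{3} - \frac{\sqrt{324 + 3268864}}{6}\right) = -1586882 - \left(\frac{153}{163} + \frac{904}{3} - \frac{\sqrt{3269188}}{6}\right) = -1586882 - \left(\frac{153}{163} + \frac{904}{3} - \frac{2 \sqrt{817297}}{6}\right) = -1586882 - \left(\frac{153}{163} + \frac{904}{3} - \frac{\sqrt{817297}}{3}\right) = -1586882 - \left(\frac{147811}{489} - \frac{\sqrt{817297}}{3}\right) = - \frac{776133109}{489} + \frac{\sqrt{817297}}{3}$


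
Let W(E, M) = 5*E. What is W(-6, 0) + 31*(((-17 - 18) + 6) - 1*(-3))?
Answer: -836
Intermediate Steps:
W(-6, 0) + 31*(((-17 - 18) + 6) - 1*(-3)) = 5*(-6) + 31*(((-17 - 18) + 6) - 1*(-3)) = -30 + 31*((-35 + 6) + 3) = -30 + 31*(-29 + 3) = -30 + 31*(-26) = -30 - 806 = -836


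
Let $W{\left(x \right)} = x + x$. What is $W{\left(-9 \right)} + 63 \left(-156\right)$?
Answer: $-9846$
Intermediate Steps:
$W{\left(x \right)} = 2 x$
$W{\left(-9 \right)} + 63 \left(-156\right) = 2 \left(-9\right) + 63 \left(-156\right) = -18 - 9828 = -9846$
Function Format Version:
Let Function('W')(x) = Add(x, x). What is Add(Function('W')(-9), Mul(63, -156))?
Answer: -9846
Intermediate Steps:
Function('W')(x) = Mul(2, x)
Add(Function('W')(-9), Mul(63, -156)) = Add(Mul(2, -9), Mul(63, -156)) = Add(-18, -9828) = -9846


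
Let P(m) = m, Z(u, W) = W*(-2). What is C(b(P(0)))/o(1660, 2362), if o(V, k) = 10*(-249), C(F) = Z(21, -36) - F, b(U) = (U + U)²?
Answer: -12/415 ≈ -0.028916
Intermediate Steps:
Z(u, W) = -2*W
b(U) = 4*U² (b(U) = (2*U)² = 4*U²)
C(F) = 72 - F (C(F) = -2*(-36) - F = 72 - F)
o(V, k) = -2490
C(b(P(0)))/o(1660, 2362) = (72 - 4*0²)/(-2490) = (72 - 4*0)*(-1/2490) = (72 - 1*0)*(-1/2490) = (72 + 0)*(-1/2490) = 72*(-1/2490) = -12/415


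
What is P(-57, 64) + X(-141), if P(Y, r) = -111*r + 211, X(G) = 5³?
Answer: -6768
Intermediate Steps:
X(G) = 125
P(Y, r) = 211 - 111*r
P(-57, 64) + X(-141) = (211 - 111*64) + 125 = (211 - 7104) + 125 = -6893 + 125 = -6768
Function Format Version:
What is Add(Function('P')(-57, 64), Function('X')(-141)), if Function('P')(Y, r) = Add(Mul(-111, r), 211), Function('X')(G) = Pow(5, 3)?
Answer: -6768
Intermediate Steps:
Function('X')(G) = 125
Function('P')(Y, r) = Add(211, Mul(-111, r))
Add(Function('P')(-57, 64), Function('X')(-141)) = Add(Add(211, Mul(-111, 64)), 125) = Add(Add(211, -7104), 125) = Add(-6893, 125) = -6768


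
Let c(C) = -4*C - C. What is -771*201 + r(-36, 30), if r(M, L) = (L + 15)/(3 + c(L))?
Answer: -7593594/49 ≈ -1.5497e+5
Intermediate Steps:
c(C) = -5*C
r(M, L) = (15 + L)/(3 - 5*L) (r(M, L) = (L + 15)/(3 - 5*L) = (15 + L)/(3 - 5*L))
-771*201 + r(-36, 30) = -771*201 + (-15 - 1*30)/(-3 + 5*30) = -154971 + (-15 - 30)/(-3 + 150) = -154971 - 45/147 = -154971 + (1/147)*(-45) = -154971 - 15/49 = -7593594/49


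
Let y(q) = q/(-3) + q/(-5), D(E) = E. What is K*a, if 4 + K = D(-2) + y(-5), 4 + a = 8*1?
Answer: -40/3 ≈ -13.333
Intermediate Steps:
a = 4 (a = -4 + 8*1 = -4 + 8 = 4)
y(q) = -8*q/15 (y(q) = q*(-1/3) + q*(-1/5) = -q/3 - q/5 = -8*q/15)
K = -10/3 (K = -4 + (-2 - 8/15*(-5)) = -4 + (-2 + 8/3) = -4 + 2/3 = -10/3 ≈ -3.3333)
K*a = -10/3*4 = -40/3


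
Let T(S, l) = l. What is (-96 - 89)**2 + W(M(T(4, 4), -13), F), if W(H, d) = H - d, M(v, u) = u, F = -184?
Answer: 34396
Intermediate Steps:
(-96 - 89)**2 + W(M(T(4, 4), -13), F) = (-96 - 89)**2 + (-13 - 1*(-184)) = (-185)**2 + (-13 + 184) = 34225 + 171 = 34396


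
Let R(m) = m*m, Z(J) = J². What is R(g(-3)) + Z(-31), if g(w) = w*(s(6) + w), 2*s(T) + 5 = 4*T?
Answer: 5365/4 ≈ 1341.3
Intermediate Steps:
s(T) = -5/2 + 2*T (s(T) = -5/2 + (4*T)/2 = -5/2 + 2*T)
g(w) = w*(19/2 + w) (g(w) = w*((-5/2 + 2*6) + w) = w*((-5/2 + 12) + w) = w*(19/2 + w))
R(m) = m²
R(g(-3)) + Z(-31) = ((½)*(-3)*(19 + 2*(-3)))² + (-31)² = ((½)*(-3)*(19 - 6))² + 961 = ((½)*(-3)*13)² + 961 = (-39/2)² + 961 = 1521/4 + 961 = 5365/4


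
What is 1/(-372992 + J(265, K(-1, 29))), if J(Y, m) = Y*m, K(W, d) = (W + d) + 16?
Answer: -1/361332 ≈ -2.7675e-6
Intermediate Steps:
K(W, d) = 16 + W + d
1/(-372992 + J(265, K(-1, 29))) = 1/(-372992 + 265*(16 - 1 + 29)) = 1/(-372992 + 265*44) = 1/(-372992 + 11660) = 1/(-361332) = -1/361332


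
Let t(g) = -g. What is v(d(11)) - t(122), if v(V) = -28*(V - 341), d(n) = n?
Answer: 9362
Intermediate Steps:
v(V) = 9548 - 28*V (v(V) = -28*(-341 + V) = 9548 - 28*V)
v(d(11)) - t(122) = (9548 - 28*11) - (-1)*122 = (9548 - 308) - 1*(-122) = 9240 + 122 = 9362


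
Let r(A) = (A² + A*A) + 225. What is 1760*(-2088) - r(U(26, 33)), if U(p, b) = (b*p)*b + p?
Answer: -1609986305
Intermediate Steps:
U(p, b) = p + p*b² (U(p, b) = p*b² + p = p + p*b²)
r(A) = 225 + 2*A² (r(A) = (A² + A²) + 225 = 2*A² + 225 = 225 + 2*A²)
1760*(-2088) - r(U(26, 33)) = 1760*(-2088) - (225 + 2*(26*(1 + 33²))²) = -3674880 - (225 + 2*(26*(1 + 1089))²) = -3674880 - (225 + 2*(26*1090)²) = -3674880 - (225 + 2*28340²) = -3674880 - (225 + 2*803155600) = -3674880 - (225 + 1606311200) = -3674880 - 1*1606311425 = -3674880 - 1606311425 = -1609986305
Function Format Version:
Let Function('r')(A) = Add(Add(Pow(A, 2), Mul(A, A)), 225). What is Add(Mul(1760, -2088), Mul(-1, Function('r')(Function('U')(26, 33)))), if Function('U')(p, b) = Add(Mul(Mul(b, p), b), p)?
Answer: -1609986305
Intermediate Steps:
Function('U')(p, b) = Add(p, Mul(p, Pow(b, 2))) (Function('U')(p, b) = Add(Mul(p, Pow(b, 2)), p) = Add(p, Mul(p, Pow(b, 2))))
Function('r')(A) = Add(225, Mul(2, Pow(A, 2))) (Function('r')(A) = Add(Add(Pow(A, 2), Pow(A, 2)), 225) = Add(Mul(2, Pow(A, 2)), 225) = Add(225, Mul(2, Pow(A, 2))))
Add(Mul(1760, -2088), Mul(-1, Function('r')(Function('U')(26, 33)))) = Add(Mul(1760, -2088), Mul(-1, Add(225, Mul(2, Pow(Mul(26, Add(1, Pow(33, 2))), 2))))) = Add(-3674880, Mul(-1, Add(225, Mul(2, Pow(Mul(26, Add(1, 1089)), 2))))) = Add(-3674880, Mul(-1, Add(225, Mul(2, Pow(Mul(26, 1090), 2))))) = Add(-3674880, Mul(-1, Add(225, Mul(2, Pow(28340, 2))))) = Add(-3674880, Mul(-1, Add(225, Mul(2, 803155600)))) = Add(-3674880, Mul(-1, Add(225, 1606311200))) = Add(-3674880, Mul(-1, 1606311425)) = Add(-3674880, -1606311425) = -1609986305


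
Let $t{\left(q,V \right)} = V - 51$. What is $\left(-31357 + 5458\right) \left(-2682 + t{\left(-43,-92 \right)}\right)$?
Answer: $73164675$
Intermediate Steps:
$t{\left(q,V \right)} = -51 + V$ ($t{\left(q,V \right)} = V - 51 = -51 + V$)
$\left(-31357 + 5458\right) \left(-2682 + t{\left(-43,-92 \right)}\right) = \left(-31357 + 5458\right) \left(-2682 - 143\right) = - 25899 \left(-2682 - 143\right) = \left(-25899\right) \left(-2825\right) = 73164675$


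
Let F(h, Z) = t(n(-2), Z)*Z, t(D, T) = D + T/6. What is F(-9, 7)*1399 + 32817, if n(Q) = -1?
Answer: 206695/6 ≈ 34449.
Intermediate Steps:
t(D, T) = D + T/6 (t(D, T) = D + T*(⅙) = D + T/6)
F(h, Z) = Z*(-1 + Z/6) (F(h, Z) = (-1 + Z/6)*Z = Z*(-1 + Z/6))
F(-9, 7)*1399 + 32817 = ((⅙)*7*(-6 + 7))*1399 + 32817 = ((⅙)*7*1)*1399 + 32817 = (7/6)*1399 + 32817 = 9793/6 + 32817 = 206695/6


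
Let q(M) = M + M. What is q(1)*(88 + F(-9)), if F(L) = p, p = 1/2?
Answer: 177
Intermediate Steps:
p = 1/2 ≈ 0.50000
F(L) = 1/2
q(M) = 2*M
q(1)*(88 + F(-9)) = (2*1)*(88 + 1/2) = 2*(177/2) = 177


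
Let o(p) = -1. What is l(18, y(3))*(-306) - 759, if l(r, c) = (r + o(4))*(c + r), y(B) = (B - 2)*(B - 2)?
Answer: -99597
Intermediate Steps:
y(B) = (-2 + B)² (y(B) = (-2 + B)*(-2 + B) = (-2 + B)²)
l(r, c) = (-1 + r)*(c + r) (l(r, c) = (r - 1)*(c + r) = (-1 + r)*(c + r))
l(18, y(3))*(-306) - 759 = (18² - (-2 + 3)² - 1*18 + (-2 + 3)²*18)*(-306) - 759 = (324 - 1*1² - 18 + 1²*18)*(-306) - 759 = (324 - 1*1 - 18 + 1*18)*(-306) - 759 = (324 - 1 - 18 + 18)*(-306) - 759 = 323*(-306) - 759 = -98838 - 759 = -99597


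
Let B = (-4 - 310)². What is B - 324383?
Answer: -225787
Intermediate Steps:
B = 98596 (B = (-314)² = 98596)
B - 324383 = 98596 - 324383 = -225787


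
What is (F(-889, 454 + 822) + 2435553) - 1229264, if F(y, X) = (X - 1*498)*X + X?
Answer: 2200293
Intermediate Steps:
F(y, X) = X + X*(-498 + X) (F(y, X) = (X - 498)*X + X = (-498 + X)*X + X = X*(-498 + X) + X = X + X*(-498 + X))
(F(-889, 454 + 822) + 2435553) - 1229264 = ((454 + 822)*(-497 + (454 + 822)) + 2435553) - 1229264 = (1276*(-497 + 1276) + 2435553) - 1229264 = (1276*779 + 2435553) - 1229264 = (994004 + 2435553) - 1229264 = 3429557 - 1229264 = 2200293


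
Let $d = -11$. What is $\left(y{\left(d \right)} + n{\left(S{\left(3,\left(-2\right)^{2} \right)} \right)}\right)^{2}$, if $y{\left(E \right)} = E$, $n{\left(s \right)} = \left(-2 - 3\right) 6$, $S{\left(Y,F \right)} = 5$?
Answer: $1681$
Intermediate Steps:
$n{\left(s \right)} = -30$ ($n{\left(s \right)} = \left(-5\right) 6 = -30$)
$\left(y{\left(d \right)} + n{\left(S{\left(3,\left(-2\right)^{2} \right)} \right)}\right)^{2} = \left(-11 - 30\right)^{2} = \left(-41\right)^{2} = 1681$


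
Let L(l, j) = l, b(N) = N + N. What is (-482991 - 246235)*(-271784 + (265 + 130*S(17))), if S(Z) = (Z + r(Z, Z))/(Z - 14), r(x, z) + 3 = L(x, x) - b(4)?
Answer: 591815757142/3 ≈ 1.9727e+11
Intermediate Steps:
b(N) = 2*N
r(x, z) = -11 + x (r(x, z) = -3 + (x - 2*4) = -3 + (x - 1*8) = -3 + (x - 8) = -3 + (-8 + x) = -11 + x)
S(Z) = (-11 + 2*Z)/(-14 + Z) (S(Z) = (Z + (-11 + Z))/(Z - 14) = (-11 + 2*Z)/(-14 + Z))
(-482991 - 246235)*(-271784 + (265 + 130*S(17))) = (-482991 - 246235)*(-271784 + (265 + 130*((-11 + 2*17)/(-14 + 17)))) = -729226*(-271784 + (265 + 130*((-11 + 34)/3))) = -729226*(-271784 + (265 + 130*((⅓)*23))) = -729226*(-271784 + (265 + 130*(23/3))) = -729226*(-271784 + (265 + 2990/3)) = -729226*(-271784 + 3785/3) = -729226*(-811567/3) = 591815757142/3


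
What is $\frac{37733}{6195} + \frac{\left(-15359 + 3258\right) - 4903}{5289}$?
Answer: $\frac{31410019}{10921785} \approx 2.8759$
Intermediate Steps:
$\frac{37733}{6195} + \frac{\left(-15359 + 3258\right) - 4903}{5289} = 37733 \cdot \frac{1}{6195} + \left(-12101 - 4903\right) \frac{1}{5289} = \frac{37733}{6195} - \frac{5668}{1763} = \frac{31410019}{10921785}$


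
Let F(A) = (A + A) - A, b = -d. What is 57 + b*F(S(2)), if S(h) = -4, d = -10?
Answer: 17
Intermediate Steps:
b = 10 (b = -1*(-10) = 10)
F(A) = A (F(A) = 2*A - A = A)
57 + b*F(S(2)) = 57 + 10*(-4) = 57 - 40 = 17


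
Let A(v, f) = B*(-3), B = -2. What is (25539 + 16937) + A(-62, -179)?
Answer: 42482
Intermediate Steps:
A(v, f) = 6 (A(v, f) = -2*(-3) = 6)
(25539 + 16937) + A(-62, -179) = (25539 + 16937) + 6 = 42476 + 6 = 42482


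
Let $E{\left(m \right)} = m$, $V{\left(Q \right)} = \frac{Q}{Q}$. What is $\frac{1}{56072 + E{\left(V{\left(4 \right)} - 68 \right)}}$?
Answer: $\frac{1}{56005} \approx 1.7856 \cdot 10^{-5}$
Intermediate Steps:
$V{\left(Q \right)} = 1$
$\frac{1}{56072 + E{\left(V{\left(4 \right)} - 68 \right)}} = \frac{1}{56072 + \left(1 - 68\right)} = \frac{1}{56072 - 67} = \frac{1}{56005}$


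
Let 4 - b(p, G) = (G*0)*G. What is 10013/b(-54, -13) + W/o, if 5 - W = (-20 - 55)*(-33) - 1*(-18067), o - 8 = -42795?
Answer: 428508379/171148 ≈ 2503.7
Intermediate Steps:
o = -42787 (o = 8 - 42795 = -42787)
b(p, G) = 4 (b(p, G) = 4 - G*0*G = 4 - 0*G = 4 - 1*0 = 4 + 0 = 4)
W = -20537 (W = 5 - ((-20 - 55)*(-33) - 1*(-18067)) = 5 - (-75*(-33) + 18067) = 5 - (2475 + 18067) = 5 - 1*20542 = 5 - 20542 = -20537)
10013/b(-54, -13) + W/o = 10013/4 - 20537/(-42787) = 10013*(¼) - 20537*(-1/42787) = 10013/4 + 20537/42787 = 428508379/171148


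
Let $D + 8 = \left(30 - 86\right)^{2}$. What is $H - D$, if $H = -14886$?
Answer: $-18014$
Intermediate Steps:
$D = 3128$ ($D = -8 + \left(30 - 86\right)^{2} = -8 + \left(-56\right)^{2} = -8 + 3136 = 3128$)
$H - D = -14886 - 3128 = -18014$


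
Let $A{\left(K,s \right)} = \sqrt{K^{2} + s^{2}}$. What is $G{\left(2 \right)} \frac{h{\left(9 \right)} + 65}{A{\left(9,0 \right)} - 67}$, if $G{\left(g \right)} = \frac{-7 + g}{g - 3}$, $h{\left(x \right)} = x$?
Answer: $- \frac{185}{29} \approx -6.3793$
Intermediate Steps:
$G{\left(g \right)} = \frac{-7 + g}{-3 + g}$
$G{\left(2 \right)} \frac{h{\left(9 \right)} + 65}{A{\left(9,0 \right)} - 67} = \frac{-7 + 2}{-3 + 2} \frac{9 + 65}{\sqrt{9^{2} + 0^{2}} - 67} = \frac{1}{-1} \left(-5\right) \frac{74}{\sqrt{81 + 0} - 67} = \left(-1\right) \left(-5\right) \frac{74}{\sqrt{81} - 67} = 5 \frac{74}{9 - 67} = 5 \frac{74}{-58} = 5 \cdot 74 \left(- \frac{1}{58}\right) = 5 \left(- \frac{37}{29}\right) = - \frac{185}{29}$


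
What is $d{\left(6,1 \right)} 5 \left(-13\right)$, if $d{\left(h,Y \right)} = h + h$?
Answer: $-780$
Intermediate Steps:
$d{\left(h,Y \right)} = 2 h$
$d{\left(6,1 \right)} 5 \left(-13\right) = 2 \cdot 6 \cdot 5 \left(-13\right) = 12 \cdot 5 \left(-13\right) = 60 \left(-13\right) = -780$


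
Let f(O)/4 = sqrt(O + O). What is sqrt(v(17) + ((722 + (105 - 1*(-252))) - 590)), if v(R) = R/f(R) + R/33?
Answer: sqrt(8529312 + 2178*sqrt(34))/132 ≈ 22.141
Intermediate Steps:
f(O) = 4*sqrt(2)*sqrt(O) (f(O) = 4*sqrt(O + O) = 4*sqrt(2*O) = 4*(sqrt(2)*sqrt(O)) = 4*sqrt(2)*sqrt(O))
v(R) = R/33 + sqrt(2)*sqrt(R)/8 (v(R) = R/((4*sqrt(2)*sqrt(R))) + R/33 = R*(sqrt(2)/(8*sqrt(R))) + R*(1/33) = sqrt(2)*sqrt(R)/8 + R/33 = R/33 + sqrt(2)*sqrt(R)/8)
sqrt(v(17) + ((722 + (105 - 1*(-252))) - 590)) = sqrt(((1/33)*17 + sqrt(2)*sqrt(17)/8) + ((722 + (105 - 1*(-252))) - 590)) = sqrt((17/33 + sqrt(34)/8) + ((722 + (105 + 252)) - 590)) = sqrt((17/33 + sqrt(34)/8) + ((722 + 357) - 590)) = sqrt((17/33 + sqrt(34)/8) + (1079 - 590)) = sqrt((17/33 + sqrt(34)/8) + 489) = sqrt(16154/33 + sqrt(34)/8)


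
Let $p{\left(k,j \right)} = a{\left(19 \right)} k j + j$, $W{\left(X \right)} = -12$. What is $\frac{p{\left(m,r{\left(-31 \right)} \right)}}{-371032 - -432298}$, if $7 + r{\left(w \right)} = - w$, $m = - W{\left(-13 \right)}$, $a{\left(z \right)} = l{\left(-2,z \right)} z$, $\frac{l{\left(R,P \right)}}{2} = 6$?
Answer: $\frac{10948}{10211} \approx 1.0722$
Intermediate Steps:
$l{\left(R,P \right)} = 12$ ($l{\left(R,P \right)} = 2 \cdot 6 = 12$)
$a{\left(z \right)} = 12 z$
$m = 12$ ($m = \left(-1\right) \left(-12\right) = 12$)
$r{\left(w \right)} = -7 - w$
$p{\left(k,j \right)} = j + 228 j k$ ($p{\left(k,j \right)} = 12 \cdot 19 k j + j = 228 k j + j = 228 j k + j = j + 228 j k$)
$\frac{p{\left(m,r{\left(-31 \right)} \right)}}{-371032 - -432298} = \frac{\left(-7 - -31\right) \left(1 + 228 \cdot 12\right)}{-371032 - -432298} = \frac{\left(-7 + 31\right) \left(1 + 2736\right)}{-371032 + 432298} = \frac{24 \cdot 2737}{61266} = 65688 \cdot \frac{1}{61266} = \frac{10948}{10211}$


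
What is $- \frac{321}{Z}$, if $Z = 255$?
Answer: $- \frac{107}{85} \approx -1.2588$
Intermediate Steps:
$- \frac{321}{Z} = - \frac{321}{255} = \left(-321\right) \frac{1}{255} = - \frac{107}{85}$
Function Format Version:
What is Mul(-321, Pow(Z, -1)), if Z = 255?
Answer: Rational(-107, 85) ≈ -1.2588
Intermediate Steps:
Mul(-321, Pow(Z, -1)) = Mul(-321, Pow(255, -1)) = Mul(-321, Rational(1, 255)) = Rational(-107, 85)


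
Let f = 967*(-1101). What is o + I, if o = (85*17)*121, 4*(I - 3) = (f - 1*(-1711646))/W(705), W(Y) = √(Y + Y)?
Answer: 174848 + 646979*√1410/5640 ≈ 1.7916e+5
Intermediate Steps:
W(Y) = √2*√Y (W(Y) = √(2*Y) = √2*√Y)
f = -1064667
I = 3 + 646979*√1410/5640 (I = 3 + ((-1064667 - 1*(-1711646))/((√2*√705)))/4 = 3 + ((-1064667 + 1711646)/(√1410))/4 = 3 + (646979*(√1410/1410))/4 = 3 + (646979*√1410/1410)/4 = 3 + 646979*√1410/5640 ≈ 4310.5)
o = 174845 (o = 1445*121 = 174845)
o + I = 174845 + (3 + 646979*√1410/5640) = 174848 + 646979*√1410/5640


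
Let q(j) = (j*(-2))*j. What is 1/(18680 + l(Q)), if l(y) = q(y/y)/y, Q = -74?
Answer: 37/691161 ≈ 5.3533e-5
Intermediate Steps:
q(j) = -2*j² (q(j) = (-2*j)*j = -2*j²)
l(y) = -2/y (l(y) = (-2*(y/y)²)/y = (-2*1²)/y = (-2*1)/y = -2/y)
1/(18680 + l(Q)) = 1/(18680 - 2/(-74)) = 1/(18680 - 2*(-1/74)) = 1/(18680 + 1/37) = 1/(691161/37) = 37/691161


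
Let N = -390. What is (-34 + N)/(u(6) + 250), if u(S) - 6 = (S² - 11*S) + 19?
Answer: -424/245 ≈ -1.7306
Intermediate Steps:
u(S) = 25 + S² - 11*S (u(S) = 6 + ((S² - 11*S) + 19) = 6 + (19 + S² - 11*S) = 25 + S² - 11*S)
(-34 + N)/(u(6) + 250) = (-34 - 390)/((25 + 6² - 11*6) + 250) = -424/((25 + 36 - 66) + 250) = -424/(-5 + 250) = -424/245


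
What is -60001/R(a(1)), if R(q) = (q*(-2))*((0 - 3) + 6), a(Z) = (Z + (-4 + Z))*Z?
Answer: -60001/12 ≈ -5000.1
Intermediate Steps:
a(Z) = Z*(-4 + 2*Z) (a(Z) = (-4 + 2*Z)*Z = Z*(-4 + 2*Z))
R(q) = -6*q (R(q) = (-2*q)*(-3 + 6) = -2*q*3 = -6*q)
-60001/R(a(1)) = -60001*(-1/(12*(-2 + 1))) = -60001/((-12*(-1))) = -60001/((-6*(-2))) = -60001/12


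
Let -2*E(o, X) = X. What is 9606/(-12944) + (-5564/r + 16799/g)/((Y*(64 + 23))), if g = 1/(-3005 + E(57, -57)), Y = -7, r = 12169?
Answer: 1312675986417931/15987826904 ≈ 82105.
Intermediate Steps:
E(o, X) = -X/2
g = -2/5953 (g = 1/(-3005 - ½*(-57)) = 1/(-3005 + 57/2) = 1/(-5953/2) = -2/5953 ≈ -0.00033596)
9606/(-12944) + (-5564/r + 16799/g)/((Y*(64 + 23))) = 9606/(-12944) + (-5564/12169 + 16799/(-2/5953))/((-7*(64 + 23))) = 9606*(-1/12944) + (-5564*1/12169 + 16799*(-5953/2))/((-7*87)) = -4803/6472 + (-5564/12169 - 100004447/2)/(-609) = -4803/6472 - 1216954126671/24338*(-1/609) = -4803/6472 + 405651375557/4940614 = 1312675986417931/15987826904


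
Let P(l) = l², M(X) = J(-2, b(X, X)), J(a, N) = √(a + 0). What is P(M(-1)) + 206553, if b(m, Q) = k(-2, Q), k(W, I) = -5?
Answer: 206551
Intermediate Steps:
b(m, Q) = -5
J(a, N) = √a
M(X) = I*√2 (M(X) = √(-2) = I*√2)
P(M(-1)) + 206553 = (I*√2)² + 206553 = -2 + 206553 = 206551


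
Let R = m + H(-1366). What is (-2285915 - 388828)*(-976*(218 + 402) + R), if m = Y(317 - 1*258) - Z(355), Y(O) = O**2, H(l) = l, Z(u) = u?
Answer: 1613832936480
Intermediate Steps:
m = 3126 (m = (317 - 1*258)**2 - 1*355 = (317 - 258)**2 - 355 = 59**2 - 355 = 3481 - 355 = 3126)
R = 1760 (R = 3126 - 1366 = 1760)
(-2285915 - 388828)*(-976*(218 + 402) + R) = (-2285915 - 388828)*(-976*(218 + 402) + 1760) = -2674743*(-976*620 + 1760) = -2674743*(-605120 + 1760) = -2674743*(-603360) = 1613832936480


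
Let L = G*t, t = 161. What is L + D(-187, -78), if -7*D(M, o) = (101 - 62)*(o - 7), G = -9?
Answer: -6828/7 ≈ -975.43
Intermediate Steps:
D(M, o) = 39 - 39*o/7 (D(M, o) = -(101 - 62)*(o - 7)/7 = -39*(-7 + o)/7 = -(-273 + 39*o)/7 = 39 - 39*o/7)
L = -1449 (L = -9*161 = -1449)
L + D(-187, -78) = -1449 + (39 - 39/7*(-78)) = -1449 + (39 + 3042/7) = -1449 + 3315/7 = -6828/7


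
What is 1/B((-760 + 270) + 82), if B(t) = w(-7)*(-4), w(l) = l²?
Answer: -1/196 ≈ -0.0051020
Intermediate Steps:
B(t) = -196 (B(t) = (-7)²*(-4) = 49*(-4) = -196)
1/B((-760 + 270) + 82) = 1/(-196) = -1/196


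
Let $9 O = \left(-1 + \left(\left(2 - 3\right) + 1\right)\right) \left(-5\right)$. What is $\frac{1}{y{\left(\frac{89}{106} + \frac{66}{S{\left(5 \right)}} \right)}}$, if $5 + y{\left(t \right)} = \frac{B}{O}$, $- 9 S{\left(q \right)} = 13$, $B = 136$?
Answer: $\frac{5}{1199} \approx 0.0041701$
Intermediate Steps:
$S{\left(q \right)} = - \frac{13}{9}$ ($S{\left(q \right)} = \left(- \frac{1}{9}\right) 13 = - \frac{13}{9}$)
$O = \frac{5}{9}$ ($O = \frac{\left(-1 + \left(\left(2 - 3\right) + 1\right)\right) \left(-5\right)}{9} = \frac{\left(-1 + \left(-1 + 1\right)\right) \left(-5\right)}{9} = \frac{\left(-1 + 0\right) \left(-5\right)}{9} = \frac{\left(-1\right) \left(-5\right)}{9} = \frac{1}{9} \cdot 5 = \frac{5}{9} \approx 0.55556$)
$y{\left(t \right)} = \frac{1199}{5}$ ($y{\left(t \right)} = -5 + \frac{136}{\frac{5}{9}} = -5 + 136 \cdot \frac{9}{5} = -5 + \frac{1224}{5} = \frac{1199}{5}$)
$\frac{1}{y{\left(\frac{89}{106} + \frac{66}{S{\left(5 \right)}} \right)}} = \frac{1}{\frac{1199}{5}} = \frac{5}{1199}$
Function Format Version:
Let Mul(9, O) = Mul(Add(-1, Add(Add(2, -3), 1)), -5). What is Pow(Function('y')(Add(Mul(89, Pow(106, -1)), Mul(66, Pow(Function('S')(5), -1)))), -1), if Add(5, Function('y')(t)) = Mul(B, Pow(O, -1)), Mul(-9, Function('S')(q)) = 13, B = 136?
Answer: Rational(5, 1199) ≈ 0.0041701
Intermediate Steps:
Function('S')(q) = Rational(-13, 9) (Function('S')(q) = Mul(Rational(-1, 9), 13) = Rational(-13, 9))
O = Rational(5, 9) (O = Mul(Rational(1, 9), Mul(Add(-1, Add(Add(2, -3), 1)), -5)) = Mul(Rational(1, 9), Mul(Add(-1, Add(-1, 1)), -5)) = Mul(Rational(1, 9), Mul(Add(-1, 0), -5)) = Mul(Rational(1, 9), Mul(-1, -5)) = Mul(Rational(1, 9), 5) = Rational(5, 9) ≈ 0.55556)
Function('y')(t) = Rational(1199, 5) (Function('y')(t) = Add(-5, Mul(136, Pow(Rational(5, 9), -1))) = Add(-5, Mul(136, Rational(9, 5))) = Add(-5, Rational(1224, 5)) = Rational(1199, 5))
Pow(Function('y')(Add(Mul(89, Pow(106, -1)), Mul(66, Pow(Function('S')(5), -1)))), -1) = Pow(Rational(1199, 5), -1) = Rational(5, 1199)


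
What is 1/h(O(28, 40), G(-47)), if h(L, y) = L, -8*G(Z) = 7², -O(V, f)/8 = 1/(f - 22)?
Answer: -9/4 ≈ -2.2500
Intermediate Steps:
O(V, f) = -8/(-22 + f) (O(V, f) = -8/(f - 22) = -8/(-22 + f))
G(Z) = -49/8 (G(Z) = -⅛*7² = -⅛*49 = -49/8)
1/h(O(28, 40), G(-47)) = 1/(-8/(-22 + 40)) = 1/(-8/18) = 1/(-8*1/18) = 1/(-4/9) = -9/4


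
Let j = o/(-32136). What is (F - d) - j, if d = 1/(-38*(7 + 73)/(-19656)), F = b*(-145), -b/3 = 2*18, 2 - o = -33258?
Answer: 23896073681/1526460 ≈ 15655.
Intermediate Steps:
o = 33260 (o = 2 - 1*(-33258) = 2 + 33258 = 33260)
b = -108 (b = -6*18 = -3*36 = -108)
F = 15660 (F = -108*(-145) = 15660)
d = 2457/380 (d = 1/(-38*80*(-1/19656)) = 1/(-3040*(-1/19656)) = 1/(380/2457) = 2457/380 ≈ 6.4658)
j = -8315/8034 (j = 33260/(-32136) = 33260*(-1/32136) = -8315/8034 ≈ -1.0350)
(F - d) - j = (15660 - 1*2457/380) - 1*(-8315/8034) = (15660 - 2457/380) + 8315/8034 = 5948343/380 + 8315/8034 = 23896073681/1526460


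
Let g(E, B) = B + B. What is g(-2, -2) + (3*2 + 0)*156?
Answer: 932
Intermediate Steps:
g(E, B) = 2*B
g(-2, -2) + (3*2 + 0)*156 = 2*(-2) + (3*2 + 0)*156 = -4 + (6 + 0)*156 = -4 + 6*156 = -4 + 936 = 932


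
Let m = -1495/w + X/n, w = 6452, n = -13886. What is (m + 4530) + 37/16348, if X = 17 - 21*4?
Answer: 414660658223101/91541108266 ≈ 4529.8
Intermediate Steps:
X = -67 (X = 17 - 84 = -67)
m = -10163643/44796236 (m = -1495/6452 - 67/(-13886) = -1495*1/6452 - 67*(-1/13886) = -1495/6452 + 67/13886 = -10163643/44796236 ≈ -0.22689)
(m + 4530) + 37/16348 = (-10163643/44796236 + 4530) + 37/16348 = 202916785437/44796236 + 37*(1/16348) = 202916785437/44796236 + 37/16348 = 414660658223101/91541108266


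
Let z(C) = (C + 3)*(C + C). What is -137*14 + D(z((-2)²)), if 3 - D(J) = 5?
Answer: -1920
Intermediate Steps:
z(C) = 2*C*(3 + C) (z(C) = (3 + C)*(2*C) = 2*C*(3 + C))
D(J) = -2 (D(J) = 3 - 1*5 = 3 - 5 = -2)
-137*14 + D(z((-2)²)) = -137*14 - 2 = -1918 - 2 = -1920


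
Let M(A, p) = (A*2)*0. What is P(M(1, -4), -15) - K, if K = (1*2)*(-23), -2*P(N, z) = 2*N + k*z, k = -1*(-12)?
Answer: 136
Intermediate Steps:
M(A, p) = 0 (M(A, p) = (2*A)*0 = 0)
k = 12
P(N, z) = -N - 6*z (P(N, z) = -(2*N + 12*z)/2 = -N - 6*z)
K = -46 (K = 2*(-23) = -46)
P(M(1, -4), -15) - K = (-1*0 - 6*(-15)) - 1*(-46) = (0 + 90) + 46 = 90 + 46 = 136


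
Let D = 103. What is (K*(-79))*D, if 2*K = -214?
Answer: 870659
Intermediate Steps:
K = -107 (K = (½)*(-214) = -107)
(K*(-79))*D = -107*(-79)*103 = 8453*103 = 870659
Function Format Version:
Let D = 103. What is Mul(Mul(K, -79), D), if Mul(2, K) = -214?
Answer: 870659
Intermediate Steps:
K = -107 (K = Mul(Rational(1, 2), -214) = -107)
Mul(Mul(K, -79), D) = Mul(Mul(-107, -79), 103) = Mul(8453, 103) = 870659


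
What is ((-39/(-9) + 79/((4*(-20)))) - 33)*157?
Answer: -1117369/240 ≈ -4655.7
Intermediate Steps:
((-39/(-9) + 79/((4*(-20)))) - 33)*157 = ((-39*(-⅑) + 79/(-80)) - 33)*157 = ((13/3 + 79*(-1/80)) - 33)*157 = ((13/3 - 79/80) - 33)*157 = (803/240 - 33)*157 = -7117/240*157 = -1117369/240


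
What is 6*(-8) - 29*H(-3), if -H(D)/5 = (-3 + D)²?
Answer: 5172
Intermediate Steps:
H(D) = -5*(-3 + D)²
6*(-8) - 29*H(-3) = 6*(-8) - (-145)*(-3 - 3)² = -48 - (-145)*(-6)² = -48 - (-145)*36 = -48 - 29*(-180) = -48 + 5220 = 5172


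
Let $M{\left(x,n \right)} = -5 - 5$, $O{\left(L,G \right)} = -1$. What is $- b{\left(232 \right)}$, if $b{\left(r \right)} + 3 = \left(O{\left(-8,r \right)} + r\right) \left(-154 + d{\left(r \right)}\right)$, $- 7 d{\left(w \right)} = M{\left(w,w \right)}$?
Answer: $35247$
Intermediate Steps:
$M{\left(x,n \right)} = -10$
$d{\left(w \right)} = \frac{10}{7}$ ($d{\left(w \right)} = \left(- \frac{1}{7}\right) \left(-10\right) = \frac{10}{7}$)
$b{\left(r \right)} = \frac{1047}{7} - \frac{1068 r}{7}$ ($b{\left(r \right)} = -3 + \left(-1 + r\right) \left(-154 + \frac{10}{7}\right) = -3 + \left(-1 + r\right) \left(- \frac{1068}{7}\right) = -3 - \left(- \frac{1068}{7} + \frac{1068 r}{7}\right) = \frac{1047}{7} - \frac{1068 r}{7}$)
$- b{\left(232 \right)} = - (\frac{1047}{7} - \frac{247776}{7}) = \left(-1\right) \left(-35247\right) = 35247$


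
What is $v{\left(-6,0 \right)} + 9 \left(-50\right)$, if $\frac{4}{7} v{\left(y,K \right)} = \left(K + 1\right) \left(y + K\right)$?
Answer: $- \frac{921}{2} \approx -460.5$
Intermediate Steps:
$v{\left(y,K \right)} = \frac{7 \left(1 + K\right) \left(K + y\right)}{4}$ ($v{\left(y,K \right)} = \frac{7 \left(K + 1\right) \left(y + K\right)}{4} = \frac{7 \left(1 + K\right) \left(K + y\right)}{4}$)
$v{\left(-6,0 \right)} + 9 \left(-50\right) = \left(\frac{7}{4} \cdot 0 + \frac{7}{4} \left(-6\right) + \frac{7 \cdot 0^{2}}{4} + \frac{7}{4} \cdot 0 \left(-6\right)\right) + 9 \left(-50\right) = \left(0 - \frac{21}{2} + \frac{7}{4} \cdot 0 + 0\right) - 450 = \left(0 - \frac{21}{2} + 0 + 0\right) - 450 = - \frac{21}{2} - 450 = - \frac{921}{2}$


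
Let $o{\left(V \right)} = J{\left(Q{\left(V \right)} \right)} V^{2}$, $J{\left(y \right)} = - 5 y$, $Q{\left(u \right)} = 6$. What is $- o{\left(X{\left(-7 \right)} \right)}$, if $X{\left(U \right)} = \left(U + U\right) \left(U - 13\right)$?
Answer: $2352000$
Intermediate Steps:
$X{\left(U \right)} = 2 U \left(-13 + U\right)$
$o{\left(V \right)} = - 30 V^{2}$ ($o{\left(V \right)} = \left(-5\right) 6 V^{2} = - 30 V^{2}$)
$- o{\left(X{\left(-7 \right)} \right)} = - \left(-30\right) \left(2 \left(-7\right) \left(-13 - 7\right)\right)^{2} = - \left(-30\right) \left(2 \left(-7\right) \left(-20\right)\right)^{2} = - \left(-30\right) 280^{2} = - \left(-30\right) 78400 = \left(-1\right) \left(-2352000\right) = 2352000$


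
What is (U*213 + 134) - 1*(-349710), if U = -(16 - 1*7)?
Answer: 347927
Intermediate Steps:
U = -9 (U = -(16 - 7) = -1*9 = -9)
(U*213 + 134) - 1*(-349710) = (-9*213 + 134) - 1*(-349710) = (-1917 + 134) + 349710 = -1783 + 349710 = 347927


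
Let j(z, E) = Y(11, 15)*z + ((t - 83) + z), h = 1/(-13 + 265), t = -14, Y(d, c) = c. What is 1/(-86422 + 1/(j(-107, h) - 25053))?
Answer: -26862/2321467765 ≈ -1.1571e-5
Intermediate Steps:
h = 1/252 ≈ 0.0039683
j(z, E) = -97 + 16*z (j(z, E) = 15*z + ((-14 - 83) + z) = 15*z + (-97 + z) = -97 + 16*z)
1/(-86422 + 1/(j(-107, h) - 25053)) = 1/(-86422 + 1/((-97 + 16*(-107)) - 25053)) = 1/(-86422 + 1/((-97 - 1712) - 25053)) = 1/(-86422 + 1/(-1809 - 25053)) = 1/(-86422 + 1/(-26862)) = 1/(-86422 - 1/26862) = 1/(-2321467765/26862) = -26862/2321467765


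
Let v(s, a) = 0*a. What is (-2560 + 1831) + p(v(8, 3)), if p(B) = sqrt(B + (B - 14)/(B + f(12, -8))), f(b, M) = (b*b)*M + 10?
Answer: -729 + sqrt(3997)/571 ≈ -728.89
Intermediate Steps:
f(b, M) = 10 + M*b**2 (f(b, M) = b**2*M + 10 = M*b**2 + 10 = 10 + M*b**2)
v(s, a) = 0
p(B) = sqrt(B + (-14 + B)/(-1142 + B)) (p(B) = sqrt(B + (B - 14)/(B + (10 - 8*12**2))) = sqrt(B + (-14 + B)/(B + (10 - 8*144))) = sqrt(B + (-14 + B)/(B + (10 - 1152))) = sqrt(B + (-14 + B)/(B - 1142)) = sqrt(B + (-14 + B)/(-1142 + B)))
(-2560 + 1831) + p(v(8, 3)) = (-2560 + 1831) + sqrt((-14 + 0 + 0*(-1142 + 0))/(-1142 + 0)) = -729 + sqrt((-14 + 0 + 0*(-1142))/(-1142)) = -729 + sqrt(-(-14 + 0 + 0)/1142) = -729 + sqrt(-1/1142*(-14)) = -729 + sqrt(7/571) = -729 + sqrt(3997)/571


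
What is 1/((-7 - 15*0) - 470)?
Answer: -1/477 ≈ -0.0020964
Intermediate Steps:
1/((-7 - 15*0) - 470) = 1/((-7 + 0) - 470) = 1/(-7 - 470) = 1/(-477) = -1/477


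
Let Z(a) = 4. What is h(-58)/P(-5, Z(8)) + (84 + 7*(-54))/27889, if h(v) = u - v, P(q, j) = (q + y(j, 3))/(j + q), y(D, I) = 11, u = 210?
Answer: -3738008/83667 ≈ -44.677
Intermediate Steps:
P(q, j) = (11 + q)/(j + q) (P(q, j) = (q + 11)/(j + q) = (11 + q)/(j + q))
h(v) = 210 - v
h(-58)/P(-5, Z(8)) + (84 + 7*(-54))/27889 = (210 - 1*(-58))/(((11 - 5)/(4 - 5))) + (84 + 7*(-54))/27889 = (210 + 58)/((6/(-1))) + (84 - 378)*(1/27889) = 268/((-1*6)) - 294*1/27889 = 268/(-6) - 294/27889 = 268*(-⅙) - 294/27889 = -134/3 - 294/27889 = -3738008/83667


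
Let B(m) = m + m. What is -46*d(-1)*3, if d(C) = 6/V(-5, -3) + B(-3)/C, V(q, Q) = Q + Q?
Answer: -690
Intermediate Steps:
V(q, Q) = 2*Q
B(m) = 2*m
d(C) = -1 - 6/C (d(C) = 6/((2*(-3))) + (2*(-3))/C = 6/(-6) - 6/C = 6*(-⅙) - 6/C = -1 - 6/C)
-46*d(-1)*3 = -46*(-6 - 1*(-1))/(-1)*3 = -(-46)*(-6 + 1)*3 = -(-46)*(-5)*3 = -46*5*3 = -230*3 = -690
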